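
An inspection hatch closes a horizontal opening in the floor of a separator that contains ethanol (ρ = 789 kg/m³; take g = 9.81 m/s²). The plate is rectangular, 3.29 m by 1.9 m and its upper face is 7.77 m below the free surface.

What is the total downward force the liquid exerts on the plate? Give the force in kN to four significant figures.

F ≈ 375.9 kN

γ = ρg = 789 × 9.81 / 1000 = 7.74009 kN/m³.
The plate is horizontal, so pressure is uniform at p = γ·h = 7.74009 × 7.77 = 60.1405 kN/m².
A = 3.29 × 1.9 = 6.251 m².
F = p·A = 60.1405 × 6.251 = 375.938 kN.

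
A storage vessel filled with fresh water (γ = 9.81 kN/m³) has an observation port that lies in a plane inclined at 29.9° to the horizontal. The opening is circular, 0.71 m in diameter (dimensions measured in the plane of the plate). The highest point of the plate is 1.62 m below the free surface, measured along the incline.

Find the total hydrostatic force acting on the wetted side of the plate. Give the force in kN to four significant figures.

F ≈ 3.824 kN

γ = 9.81 kN/m³.
Let θ = 29.9° be the plate's angle to the horizontal; measure y along the incline from where the plane meets the free surface. Vertical depth h = y·sinθ with sinθ = 0.498488.
The centroid is at the centre, 0.355 m below the top of the plate, so y_c = 1.62 + 0.355 = 1.975 m and h_c = 1.975 × 0.498488 = 0.984514 m.
A = π(0.355)² = 0.395919 m².
Resultant F = γ·h_c·A = 9.81 × 0.984514 × 0.395919 = 3.82382 kN.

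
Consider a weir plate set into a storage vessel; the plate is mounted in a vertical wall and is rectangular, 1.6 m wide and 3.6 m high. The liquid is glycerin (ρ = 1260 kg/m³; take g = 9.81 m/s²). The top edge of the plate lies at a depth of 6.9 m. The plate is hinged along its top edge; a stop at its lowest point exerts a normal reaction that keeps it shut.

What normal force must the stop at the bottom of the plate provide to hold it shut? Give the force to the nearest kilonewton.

γ = ρg = 1260 × 9.81 / 1000 = 12.3606 kN/m³.
The centroid lies 3.6/2 = 1.8 m below the top edge, so the centroid depth is h_c = 6.9 + 1.8 = 8.7 m.
A = 1.6 × 3.6 = 5.76 m².
Resultant F = γ·h_c·A = 12.3606 × 8.7 × 5.76 = 619.414 kN.
I_c = b·h³/12 = 1.6 × 3.6³/12 = 6.2208 m⁴.
Centre of pressure: y_p = y_c + I_c/(y_c·A) = 8.7 + 6.2208/(8.7 × 5.76) = 8.7 + 0.124138 = 8.82414 m along the plane.
The resultant acts 1.8 + 0.124138 = 1.92414 m (along the plate) below the hinge at the top edge, so the moment about the hinge is M = F × 1.92414 = 619.414 × 1.92414 = 1191.84 kN·m.
A normal force at the bottom, 3.6 m from the hinge, must supply this moment: P = 1191.84/3.6 = 331.067 kN.

P ≈ 331 kN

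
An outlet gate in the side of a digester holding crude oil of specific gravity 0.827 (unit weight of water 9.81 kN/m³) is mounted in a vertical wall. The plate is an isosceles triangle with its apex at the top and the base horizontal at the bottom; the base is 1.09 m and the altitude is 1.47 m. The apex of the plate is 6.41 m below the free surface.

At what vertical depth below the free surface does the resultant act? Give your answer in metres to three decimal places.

h_p = 7.406 m

γ = 0.827 × 9.81 = 8.11287 kN/m³.
With the apex up, the centroid sits 2h/3 = 2 × 1.47/3 = 0.98 m below the apex, so the centroid depth is h_c = 6.41 + 0.98 = 7.39 m.
A = ½ × 1.09 × 1.47 = 0.80115 m².
Resultant F = γ·h_c·A = 8.11287 × 7.39 × 0.80115 = 48.0322 kN.
I_c = b·h³/36 = 1.09 × 1.47³/36 = 0.0961781 m⁴.
Centre of pressure: y_p = y_c + I_c/(y_c·A) = 7.39 + 0.0961781/(7.39 × 0.80115) = 7.39 + 0.0162449 = 7.40624 m along the plane.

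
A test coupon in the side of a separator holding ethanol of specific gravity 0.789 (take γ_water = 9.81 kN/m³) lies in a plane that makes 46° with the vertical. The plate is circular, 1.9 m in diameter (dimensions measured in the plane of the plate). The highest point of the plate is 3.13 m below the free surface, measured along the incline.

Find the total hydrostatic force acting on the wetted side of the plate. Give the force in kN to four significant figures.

γ = 0.789 × 9.81 = 7.74009 kN/m³.
The plate makes 46° with the vertical, i.e. θ = 90° − 46° = 44° to the horizontal. Measuring y along the incline from the free-surface line, vertical depth h = y·sinθ with sinθ = 0.694658.
The centroid is at the centre, 0.95 m below the top of the plate, so y_c = 3.13 + 0.95 = 4.08 m and h_c = 4.08 × 0.694658 = 2.8342 m.
A = π(0.95)² = 2.83529 m².
Resultant F = γ·h_c·A = 7.74009 × 2.8342 × 2.83529 = 62.1977 kN.

F ≈ 62.20 kN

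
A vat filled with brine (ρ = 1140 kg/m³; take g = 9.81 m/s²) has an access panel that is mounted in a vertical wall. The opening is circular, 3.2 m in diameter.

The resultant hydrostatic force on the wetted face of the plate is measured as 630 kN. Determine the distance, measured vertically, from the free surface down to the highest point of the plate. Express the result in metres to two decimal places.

γ = ρg = 1140 × 9.81 / 1000 = 11.1834 kN/m³.
A = π(1.6)² = 8.04248 m².
From F = γ·h_c·A, the centroid depth is h_c = 630/(11.1834 × 8.04248) = 7.00449 m.
The centroid is at the centre, 1.6 m below the top of the plate, so the highest point sits at h_top = 7.00449 − 1.6 = 5.40449 m below the surface.

d_top ≈ 5.40 m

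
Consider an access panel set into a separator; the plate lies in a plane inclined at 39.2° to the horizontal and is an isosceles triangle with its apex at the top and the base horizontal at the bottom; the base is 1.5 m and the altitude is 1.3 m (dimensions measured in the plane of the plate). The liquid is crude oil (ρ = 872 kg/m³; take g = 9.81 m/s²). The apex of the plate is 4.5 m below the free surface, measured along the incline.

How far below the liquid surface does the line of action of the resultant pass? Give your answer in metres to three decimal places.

γ = ρg = 872 × 9.81 / 1000 = 8.55432 kN/m³.
Let θ = 39.2° be the plate's angle to the horizontal; measure y along the incline from where the plane meets the free surface. Vertical depth h = y·sinθ with sinθ = 0.632029.
With the apex up, the centroid sits 2h/3 = 2 × 1.3/3 = 0.866667 m below the apex, so y_c = 4.5 + 0.866667 = 5.36667 m and h_c = 5.36667 × 0.632029 = 3.39189 m.
A = ½ × 1.5 × 1.3 = 0.975 m².
Resultant F = γ·h_c·A = 8.55432 × 3.39189 × 0.975 = 28.2899 kN.
I_c = b·h³/36 = 1.5 × 1.3³/36 = 0.0915417 m⁴.
Centre of pressure: y_p = y_c + I_c/(y_c·A) = 5.36667 + 0.0915417/(5.36667 × 0.975) = 5.36667 + 0.0174948 = 5.38416 m along the plane.
Vertically, h_p = y_p·sinθ = 5.38416 × 0.632029 = 3.40295 m.

h_p = 3.403 m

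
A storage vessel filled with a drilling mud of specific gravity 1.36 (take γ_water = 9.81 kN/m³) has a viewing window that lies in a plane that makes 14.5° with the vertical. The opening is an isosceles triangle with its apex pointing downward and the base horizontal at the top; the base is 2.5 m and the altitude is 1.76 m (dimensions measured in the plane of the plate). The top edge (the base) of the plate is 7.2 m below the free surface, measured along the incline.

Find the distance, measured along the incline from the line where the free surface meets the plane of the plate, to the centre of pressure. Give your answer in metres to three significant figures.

γ = 1.36 × 9.81 = 13.3416 kN/m³.
The plate makes 14.5° with the vertical, i.e. θ = 90° − 14.5° = 75.5° to the horizontal. Measuring y along the incline from the free-surface line, vertical depth h = y·sinθ with sinθ = 0.968148.
With the apex down, the centroid sits h/3 = 1.76/3 = 0.586667 m below the base (the top edge), so y_c = 7.2 + 0.586667 = 7.78667 m and h_c = 7.78667 × 0.968148 = 7.53865 m.
A = ½ × 2.5 × 1.76 = 2.2 m².
Resultant F = γ·h_c·A = 13.3416 × 7.53865 × 2.2 = 221.271 kN.
I_c = b·h³/36 = 2.5 × 1.76³/36 = 0.378596 m⁴.
Centre of pressure: y_p = y_c + I_c/(y_c·A) = 7.78667 + 0.378596/(7.78667 × 2.2) = 7.78667 + 0.0221005 = 7.80877 m along the plane.

y_p = 7.81 m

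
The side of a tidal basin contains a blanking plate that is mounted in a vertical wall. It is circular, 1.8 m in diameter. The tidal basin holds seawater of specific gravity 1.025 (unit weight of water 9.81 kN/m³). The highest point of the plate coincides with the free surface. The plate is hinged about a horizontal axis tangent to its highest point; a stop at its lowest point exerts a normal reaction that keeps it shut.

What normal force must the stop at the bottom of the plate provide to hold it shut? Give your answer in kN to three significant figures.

P ≈ 14.4 kN

γ = 1.025 × 9.81 = 10.05525 kN/m³.
The centroid is at the centre, 0.9 m below the top of the plate, so the centroid depth is h_c = 0.9 m.
A = π(0.9)² = 2.54469 m².
Resultant F = γ·h_c·A = 10.05525 × 0.9 × 2.54469 = 23.0287 kN.
I_c = πr⁴/4 = π × 0.9⁴/4 = 0.5153 m⁴.
Centre of pressure: y_p = y_c + I_c/(y_c·A) = 0.9 + 0.5153/(0.9 × 2.54469) = 0.9 + 0.225 = 1.125 m along the plane.
The resultant acts 0.9 + 0.225 = 1.125 m (along the plate) below the hinge at the top edge, so the moment about the hinge is M = F × 1.125 = 23.0287 × 1.125 = 25.9073 kN·m.
A normal force at the bottom, 1.8 m from the hinge, must supply this moment: P = 25.9073/1.8 = 14.3929 kN.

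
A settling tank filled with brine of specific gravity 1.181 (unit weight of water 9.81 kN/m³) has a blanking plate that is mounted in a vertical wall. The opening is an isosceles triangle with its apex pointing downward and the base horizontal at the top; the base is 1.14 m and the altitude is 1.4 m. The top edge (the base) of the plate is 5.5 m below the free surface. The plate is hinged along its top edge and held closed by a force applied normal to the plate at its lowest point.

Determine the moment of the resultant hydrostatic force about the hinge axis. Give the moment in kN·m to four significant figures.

M ≈ 26.75 kN·m

γ = 1.181 × 9.81 = 11.58561 kN/m³.
With the apex down, the centroid sits h/3 = 1.4/3 = 0.466667 m below the base (the top edge), so the centroid depth is h_c = 5.5 + 0.466667 = 5.96667 m.
A = ½ × 1.14 × 1.4 = 0.798 m².
Resultant F = γ·h_c·A = 11.58561 × 5.96667 × 0.798 = 55.1638 kN.
I_c = b·h³/36 = 1.14 × 1.4³/36 = 0.0868933 m⁴.
Centre of pressure: y_p = y_c + I_c/(y_c·A) = 5.96667 + 0.0868933/(5.96667 × 0.798) = 5.96667 + 0.0182495 = 5.98492 m along the plane.
The resultant acts 0.466667 + 0.0182495 = 0.484916 m (along the plate) below the hinge at the top edge, so the moment about the hinge is M = F × 0.484916 = 55.1638 × 0.484916 = 26.7498 kN·m.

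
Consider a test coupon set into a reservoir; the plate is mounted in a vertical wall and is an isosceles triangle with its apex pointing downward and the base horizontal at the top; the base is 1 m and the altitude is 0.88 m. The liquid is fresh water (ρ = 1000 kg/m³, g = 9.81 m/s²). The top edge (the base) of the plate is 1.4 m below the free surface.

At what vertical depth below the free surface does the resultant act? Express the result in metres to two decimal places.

h_p = 1.72 m

γ = ρg = 1000 × 9.81 = 9810 N/m³ = 9.81 kN/m³.
With the apex down, the centroid sits h/3 = 0.88/3 = 0.293333 m below the base (the top edge), so the centroid depth is h_c = 1.4 + 0.293333 = 1.69333 m.
A = ½ × 1 × 0.88 = 0.44 m².
Resultant F = γ·h_c·A = 9.81 × 1.69333 × 0.44 = 7.30909 kN.
I_c = b·h³/36 = 1 × 0.88³/36 = 0.0189298 m⁴.
Centre of pressure: y_p = y_c + I_c/(y_c·A) = 1.69333 + 0.0189298/(1.69333 × 0.44) = 1.69333 + 0.0254069 = 1.71874 m along the plane.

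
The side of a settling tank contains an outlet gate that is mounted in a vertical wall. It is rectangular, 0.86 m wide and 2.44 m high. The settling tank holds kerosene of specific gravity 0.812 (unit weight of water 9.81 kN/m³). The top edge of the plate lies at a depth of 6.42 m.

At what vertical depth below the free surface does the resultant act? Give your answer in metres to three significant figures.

γ = 0.812 × 9.81 = 7.96572 kN/m³.
The centroid lies 2.44/2 = 1.22 m below the top edge, so the centroid depth is h_c = 6.42 + 1.22 = 7.64 m.
A = 0.86 × 2.44 = 2.0984 m².
Resultant F = γ·h_c·A = 7.96572 × 7.64 × 2.0984 = 127.705 kN.
I_c = b·h³/12 = 0.86 × 2.44³/12 = 1.04109 m⁴.
Centre of pressure: y_p = y_c + I_c/(y_c·A) = 7.64 + 1.04109/(7.64 × 2.0984) = 7.64 + 0.0649392 = 7.70494 m along the plane.

h_p = 7.70 m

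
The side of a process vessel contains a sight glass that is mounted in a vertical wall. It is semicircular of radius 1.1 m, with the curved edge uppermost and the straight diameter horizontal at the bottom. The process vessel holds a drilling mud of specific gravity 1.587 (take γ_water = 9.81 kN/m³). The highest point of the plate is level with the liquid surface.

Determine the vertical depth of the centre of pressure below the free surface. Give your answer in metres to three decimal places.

γ = 1.587 × 9.81 = 15.56847 kN/m³.
The centroid lies 4r/(3π) = 0.466854 m above the diameter, so r − 4r/(3π) = 1.1 − 0.466854 = 0.633146 m below the topmost point, so the centroid depth is h_c = 0.633146 m.
A = πr²/2 = π × 1.1²/2 = 1.90066 m².
Resultant F = γ·h_c·A = 15.56847 × 0.633146 × 1.90066 = 18.735 kN.
I_c = (π/8 − 8/(9π))·r⁴ = 0.109757 × 1.1⁴ = 0.160695 m⁴.
Centre of pressure: y_p = y_c + I_c/(y_c·A) = 0.633146 + 0.160695/(0.633146 × 1.90066) = 0.633146 + 0.133535 = 0.766681 m along the plane.

h_p = 0.767 m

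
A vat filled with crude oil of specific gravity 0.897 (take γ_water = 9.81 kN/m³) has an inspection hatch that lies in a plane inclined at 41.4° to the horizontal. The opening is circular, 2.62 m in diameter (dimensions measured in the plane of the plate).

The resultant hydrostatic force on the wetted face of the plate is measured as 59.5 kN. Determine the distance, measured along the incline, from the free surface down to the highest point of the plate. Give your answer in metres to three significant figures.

γ = 0.897 × 9.81 = 8.79957 kN/m³.
A = π(1.31)² = 5.39129 m².
From F = γ·h_c·A, the centroid depth is h_c = 59.5/(8.79957 × 5.39129) = 1.25419 m.
Let θ = 41.4° be the plate's angle to the horizontal; measure y along the incline from where the plane meets the free surface. Vertical depth h = y·sinθ with sinθ = 0.661312.
Along the incline, y_c = h_c/sinθ = 1.25419/0.661312 = 1.89652 m.
The centroid is at the centre, 1.31 m below the top of the plate, so the highest point sits at y_top = 1.89652 − 1.31 = 0.58652 m along the incline.

y_top ≈ 0.587 m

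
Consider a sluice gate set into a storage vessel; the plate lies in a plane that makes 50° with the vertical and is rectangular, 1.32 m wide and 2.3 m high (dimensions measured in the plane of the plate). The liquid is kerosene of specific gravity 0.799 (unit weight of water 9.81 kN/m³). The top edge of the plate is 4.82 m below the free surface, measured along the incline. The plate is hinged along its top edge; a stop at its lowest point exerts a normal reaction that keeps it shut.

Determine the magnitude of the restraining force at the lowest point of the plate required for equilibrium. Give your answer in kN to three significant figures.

P ≈ 48.6 kN

γ = 0.799 × 9.81 = 7.83819 kN/m³.
The plate makes 50° with the vertical, i.e. θ = 90° − 50° = 40° to the horizontal. Measuring y along the incline from the free-surface line, vertical depth h = y·sinθ with sinθ = 0.642788.
The centroid lies 2.3/2 = 1.15 m below the top edge, so y_c = 4.82 + 1.15 = 5.97 m and h_c = 5.97 × 0.642788 = 3.83744 m.
A = 1.32 × 2.3 = 3.036 m².
Resultant F = γ·h_c·A = 7.83819 × 3.83744 × 3.036 = 91.3186 kN.
I_c = b·h³/12 = 1.32 × 2.3³/12 = 1.33837 m⁴.
Centre of pressure: y_p = y_c + I_c/(y_c·A) = 5.97 + 1.33837/(5.97 × 3.036) = 5.97 + 0.0738414 = 6.04384 m along the plane.
The resultant acts 1.15 + 0.0738414 = 1.22384 m (along the plate) below the hinge at the top edge, so the moment about the hinge is M = F × 1.22384 = 91.3186 × 1.22384 = 111.759 kN·m.
A normal force at the bottom, 2.3 m from the hinge, must supply this moment: P = 111.759/2.3 = 48.5909 kN.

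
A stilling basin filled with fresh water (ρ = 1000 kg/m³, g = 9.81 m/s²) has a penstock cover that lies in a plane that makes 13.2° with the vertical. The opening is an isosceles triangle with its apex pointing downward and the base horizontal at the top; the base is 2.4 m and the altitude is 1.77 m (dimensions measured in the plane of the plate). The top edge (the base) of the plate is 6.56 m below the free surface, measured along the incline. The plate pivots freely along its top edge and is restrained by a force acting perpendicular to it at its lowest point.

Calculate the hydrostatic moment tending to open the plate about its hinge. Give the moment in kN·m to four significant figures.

M ≈ 89.11 kN·m

γ = ρg = 1000 × 9.81 = 9810 N/m³ = 9.81 kN/m³.
The plate makes 13.2° with the vertical, i.e. θ = 90° − 13.2° = 76.8° to the horizontal. Measuring y along the incline from the free-surface line, vertical depth h = y·sinθ with sinθ = 0.973579.
With the apex down, the centroid sits h/3 = 1.77/3 = 0.59 m below the base (the top edge), so y_c = 6.56 + 0.59 = 7.15 m and h_c = 7.15 × 0.973579 = 6.96109 m.
A = ½ × 2.4 × 1.77 = 2.124 m².
Resultant F = γ·h_c·A = 9.81 × 6.96109 × 2.124 = 145.044 kN.
I_c = b·h³/36 = 2.4 × 1.77³/36 = 0.369682 m⁴.
Centre of pressure: y_p = y_c + I_c/(y_c·A) = 7.15 + 0.369682/(7.15 × 2.124) = 7.15 + 0.0243426 = 7.17434 m along the plane.
The resultant acts 0.59 + 0.0243426 = 0.614343 m (along the plate) below the hinge at the top edge, so the moment about the hinge is M = F × 0.614343 = 145.044 × 0.614343 = 89.1068 kN·m.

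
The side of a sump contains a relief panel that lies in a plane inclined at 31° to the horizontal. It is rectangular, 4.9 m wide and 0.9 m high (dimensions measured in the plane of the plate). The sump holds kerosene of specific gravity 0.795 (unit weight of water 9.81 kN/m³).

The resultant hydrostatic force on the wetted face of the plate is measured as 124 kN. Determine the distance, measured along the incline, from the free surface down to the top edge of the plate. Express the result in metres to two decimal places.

γ = 0.795 × 9.81 = 7.79895 kN/m³.
A = 4.9 × 0.9 = 4.41 m².
From F = γ·h_c·A, the centroid depth is h_c = 124/(7.79895 × 4.41) = 3.60535 m.
Let θ = 31° be the plate's angle to the horizontal; measure y along the incline from where the plane meets the free surface. Vertical depth h = y·sinθ with sinθ = 0.515038.
Along the incline, y_c = h_c/sinθ = 3.60535/0.515038 = 7.00016 m.
The centroid lies 0.9/2 = 0.45 m below the top edge, so the top edge sits at y_top = 7.00016 − 0.45 = 6.55016 m along the incline.

y_top ≈ 6.55 m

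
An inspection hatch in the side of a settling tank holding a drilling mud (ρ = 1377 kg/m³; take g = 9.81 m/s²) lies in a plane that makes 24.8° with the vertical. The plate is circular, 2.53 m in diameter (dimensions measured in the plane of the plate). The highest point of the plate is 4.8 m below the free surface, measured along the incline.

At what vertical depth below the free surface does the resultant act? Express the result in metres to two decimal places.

h_p = 5.57 m

γ = ρg = 1377 × 9.81 / 1000 = 13.50837 kN/m³.
The plate makes 24.8° with the vertical, i.e. θ = 90° − 24.8° = 65.2° to the horizontal. Measuring y along the incline from the free-surface line, vertical depth h = y·sinθ with sinθ = 0.907777.
The centroid is at the centre, 1.265 m below the top of the plate, so y_c = 4.8 + 1.265 = 6.065 m and h_c = 6.065 × 0.907777 = 5.50567 m.
A = π(1.265)² = 5.02726 m².
Resultant F = γ·h_c·A = 13.50837 × 5.50567 × 5.02726 = 373.891 kN.
I_c = πr⁴/4 = π × 1.265⁴/4 = 2.01118 m⁴.
Centre of pressure: y_p = y_c + I_c/(y_c·A) = 6.065 + 2.01118/(6.065 × 5.02726) = 6.065 + 0.0659612 = 6.13096 m along the plane.
Vertically, h_p = y_p·sinθ = 6.13096 × 0.907777 = 5.56554 m.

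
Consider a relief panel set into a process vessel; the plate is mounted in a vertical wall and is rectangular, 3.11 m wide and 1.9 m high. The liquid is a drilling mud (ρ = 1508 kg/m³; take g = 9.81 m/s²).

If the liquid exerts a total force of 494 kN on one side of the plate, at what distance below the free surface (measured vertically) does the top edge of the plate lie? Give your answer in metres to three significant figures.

d_top ≈ 4.70 m

γ = ρg = 1508 × 9.81 / 1000 = 14.79348 kN/m³.
A = 3.11 × 1.9 = 5.909 m².
From F = γ·h_c·A, the centroid depth is h_c = 494/(14.79348 × 5.909) = 5.65123 m.
The centroid lies 1.9/2 = 0.95 m below the top edge, so the top edge sits at h_top = 5.65123 − 0.95 = 4.70123 m below the surface.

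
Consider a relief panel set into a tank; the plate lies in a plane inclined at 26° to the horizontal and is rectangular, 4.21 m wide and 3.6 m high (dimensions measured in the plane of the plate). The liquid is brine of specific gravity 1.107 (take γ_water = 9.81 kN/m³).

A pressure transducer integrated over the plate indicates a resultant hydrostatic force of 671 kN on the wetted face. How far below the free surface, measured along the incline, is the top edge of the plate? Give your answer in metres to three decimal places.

y_top ≈ 7.500 m

γ = 1.107 × 9.81 = 10.85967 kN/m³.
A = 4.21 × 3.6 = 15.156 m².
From F = γ·h_c·A, the centroid depth is h_c = 671/(10.85967 × 15.156) = 4.07682 m.
Let θ = 26° be the plate's angle to the horizontal; measure y along the incline from where the plane meets the free surface. Vertical depth h = y·sinθ with sinθ = 0.438371.
Along the incline, y_c = h_c/sinθ = 4.07682/0.438371 = 9.29993 m.
The centroid lies 3.6/2 = 1.8 m below the top edge, so the top edge sits at y_top = 9.29993 − 1.8 = 7.49993 m along the incline.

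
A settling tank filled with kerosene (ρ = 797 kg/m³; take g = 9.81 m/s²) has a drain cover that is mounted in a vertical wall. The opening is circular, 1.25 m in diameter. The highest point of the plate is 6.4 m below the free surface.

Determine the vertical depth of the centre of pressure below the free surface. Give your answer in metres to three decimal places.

h_p = 7.039 m

γ = ρg = 797 × 9.81 / 1000 = 7.81857 kN/m³.
The centroid is at the centre, 0.625 m below the top of the plate, so the centroid depth is h_c = 6.4 + 0.625 = 7.025 m.
A = π(0.625)² = 1.22718 m².
Resultant F = γ·h_c·A = 7.81857 × 7.025 × 1.22718 = 67.4034 kN.
I_c = πr⁴/4 = π × 0.625⁴/4 = 0.119842 m⁴.
Centre of pressure: y_p = y_c + I_c/(y_c·A) = 7.025 + 0.119842/(7.025 × 1.22718) = 7.025 + 0.0139013 = 7.0389 m along the plane.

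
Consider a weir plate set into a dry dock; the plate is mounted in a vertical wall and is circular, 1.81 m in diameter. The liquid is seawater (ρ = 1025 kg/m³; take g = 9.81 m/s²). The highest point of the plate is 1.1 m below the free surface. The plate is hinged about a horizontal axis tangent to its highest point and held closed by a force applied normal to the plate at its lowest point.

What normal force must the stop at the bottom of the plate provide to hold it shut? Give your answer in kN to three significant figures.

γ = ρg = 1025 × 9.81 / 1000 = 10.05525 kN/m³.
The centroid is at the centre, 0.905 m below the top of the plate, so the centroid depth is h_c = 1.1 + 0.905 = 2.005 m.
A = π(0.905)² = 2.57304 m².
Resultant F = γ·h_c·A = 10.05525 × 2.005 × 2.57304 = 51.8745 kN.
I_c = πr⁴/4 = π × 0.905⁴/4 = 0.526847 m⁴.
Centre of pressure: y_p = y_c + I_c/(y_c·A) = 2.005 + 0.526847/(2.005 × 2.57304) = 2.005 + 0.102123 = 2.10712 m along the plane.
The resultant acts 0.905 + 0.102123 = 1.00712 m (along the plate) below the hinge at the top edge, so the moment about the hinge is M = F × 1.00712 = 51.8745 × 1.00712 = 52.2438 kN·m.
A normal force at the bottom, 1.81 m from the hinge, must supply this moment: P = 52.2438/1.81 = 28.864 kN.

P ≈ 28.9 kN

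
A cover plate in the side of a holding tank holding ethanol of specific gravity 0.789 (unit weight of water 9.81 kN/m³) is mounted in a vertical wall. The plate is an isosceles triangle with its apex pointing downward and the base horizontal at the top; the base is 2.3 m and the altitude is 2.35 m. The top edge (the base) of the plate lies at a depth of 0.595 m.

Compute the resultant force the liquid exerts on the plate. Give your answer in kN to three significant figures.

γ = 0.789 × 9.81 = 7.74009 kN/m³.
With the apex down, the centroid sits h/3 = 2.35/3 = 0.783333 m below the base (the top edge), so the centroid depth is h_c = 0.595 + 0.783333 = 1.37833 m.
A = ½ × 2.3 × 2.35 = 2.7025 m².
Resultant F = γ·h_c·A = 7.74009 × 1.37833 × 2.7025 = 28.8313 kN.

F ≈ 28.8 kN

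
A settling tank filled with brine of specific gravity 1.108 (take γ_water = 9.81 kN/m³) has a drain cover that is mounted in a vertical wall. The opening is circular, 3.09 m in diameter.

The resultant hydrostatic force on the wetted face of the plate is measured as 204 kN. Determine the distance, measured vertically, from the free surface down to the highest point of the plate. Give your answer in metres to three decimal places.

d_top ≈ 0.958 m

γ = 1.108 × 9.81 = 10.86948 kN/m³.
A = π(1.545)² = 7.49906 m².
From F = γ·h_c·A, the centroid depth is h_c = 204/(10.86948 × 7.49906) = 2.50273 m.
The centroid is at the centre, 1.545 m below the top of the plate, so the highest point sits at h_top = 2.50273 − 1.545 = 0.95773 m below the surface.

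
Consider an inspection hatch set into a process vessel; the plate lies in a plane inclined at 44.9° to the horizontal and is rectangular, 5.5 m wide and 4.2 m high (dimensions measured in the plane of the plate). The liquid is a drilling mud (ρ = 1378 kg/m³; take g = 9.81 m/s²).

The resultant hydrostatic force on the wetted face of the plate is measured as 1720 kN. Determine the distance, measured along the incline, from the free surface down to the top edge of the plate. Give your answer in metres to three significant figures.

y_top ≈ 5.70 m

γ = ρg = 1378 × 9.81 / 1000 = 13.51818 kN/m³.
A = 5.5 × 4.2 = 23.1 m².
From F = γ·h_c·A, the centroid depth is h_c = 1720/(13.51818 × 23.1) = 5.50805 m.
Let θ = 44.9° be the plate's angle to the horizontal; measure y along the incline from where the plane meets the free surface. Vertical depth h = y·sinθ with sinθ = 0.705872.
Along the incline, y_c = h_c/sinθ = 5.50805/0.705872 = 7.80319 m.
The centroid lies 4.2/2 = 2.1 m below the top edge, so the top edge sits at y_top = 7.80319 − 2.1 = 5.70319 m along the incline.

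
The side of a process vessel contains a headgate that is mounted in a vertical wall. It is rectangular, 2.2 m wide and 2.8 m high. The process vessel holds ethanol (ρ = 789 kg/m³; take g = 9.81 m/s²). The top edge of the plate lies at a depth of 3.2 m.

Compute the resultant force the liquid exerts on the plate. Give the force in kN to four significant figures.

F ≈ 219.3 kN

γ = ρg = 789 × 9.81 / 1000 = 7.74009 kN/m³.
The centroid lies 2.8/2 = 1.4 m below the top edge, so the centroid depth is h_c = 3.2 + 1.4 = 4.6 m.
A = 2.2 × 2.8 = 6.16 m².
Resultant F = γ·h_c·A = 7.74009 × 4.6 × 6.16 = 219.323 kN.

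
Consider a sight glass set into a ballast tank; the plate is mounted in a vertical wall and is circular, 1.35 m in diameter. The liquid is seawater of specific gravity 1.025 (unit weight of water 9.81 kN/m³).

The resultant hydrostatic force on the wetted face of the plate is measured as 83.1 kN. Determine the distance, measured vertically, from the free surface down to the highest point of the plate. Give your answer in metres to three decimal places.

γ = 1.025 × 9.81 = 10.05525 kN/m³.
A = π(0.675)² = 1.43139 m².
From F = γ·h_c·A, the centroid depth is h_c = 83.1/(10.05525 × 1.43139) = 5.77365 m.
The centroid is at the centre, 0.675 m below the top of the plate, so the highest point sits at h_top = 5.77365 − 0.675 = 5.09865 m below the surface.

d_top ≈ 5.099 m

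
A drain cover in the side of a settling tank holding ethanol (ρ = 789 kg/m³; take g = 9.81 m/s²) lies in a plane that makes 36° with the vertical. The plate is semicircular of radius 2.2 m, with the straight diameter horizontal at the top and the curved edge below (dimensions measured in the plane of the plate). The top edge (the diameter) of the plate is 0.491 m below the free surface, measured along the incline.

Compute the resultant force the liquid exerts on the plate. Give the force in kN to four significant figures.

γ = ρg = 789 × 9.81 / 1000 = 7.74009 kN/m³.
The plate makes 36° with the vertical, i.e. θ = 90° − 36° = 54° to the horizontal. Measuring y along the incline from the free-surface line, vertical depth h = y·sinθ with sinθ = 0.809017.
The centroid of a semicircle lies 4r/(3π) = 0.933709 m from the diameter, here below the top edge, so y_c = 0.491 + 0.933709 = 1.42471 m and h_c = 1.42471 × 0.809017 = 1.15261 m.
A = πr²/2 = π × 2.2²/2 = 7.60265 m².
Resultant F = γ·h_c·A = 7.74009 × 1.15261 × 7.60265 = 67.8256 kN.

F ≈ 67.83 kN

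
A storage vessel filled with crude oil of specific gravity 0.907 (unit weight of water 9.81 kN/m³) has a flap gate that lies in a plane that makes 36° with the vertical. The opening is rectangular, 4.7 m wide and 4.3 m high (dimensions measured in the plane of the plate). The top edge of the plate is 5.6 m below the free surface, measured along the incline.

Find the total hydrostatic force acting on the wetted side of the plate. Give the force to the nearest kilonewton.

γ = 0.907 × 9.81 = 8.89767 kN/m³.
The plate makes 36° with the vertical, i.e. θ = 90° − 36° = 54° to the horizontal. Measuring y along the incline from the free-surface line, vertical depth h = y·sinθ with sinθ = 0.809017.
The centroid lies 4.3/2 = 2.15 m below the top edge, so y_c = 5.6 + 2.15 = 7.75 m and h_c = 7.75 × 0.809017 = 6.26988 m.
A = 4.7 × 4.3 = 20.21 m².
Resultant F = γ·h_c·A = 8.89767 × 6.26988 × 20.21 = 1127.46 kN.

F ≈ 1127 kN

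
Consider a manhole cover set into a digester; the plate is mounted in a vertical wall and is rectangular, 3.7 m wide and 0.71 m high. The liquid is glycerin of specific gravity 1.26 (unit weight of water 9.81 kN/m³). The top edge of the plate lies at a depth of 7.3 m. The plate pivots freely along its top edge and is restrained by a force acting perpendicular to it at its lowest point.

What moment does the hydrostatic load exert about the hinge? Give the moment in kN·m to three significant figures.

M ≈ 89.6 kN·m

γ = 1.26 × 9.81 = 12.3606 kN/m³.
The centroid lies 0.71/2 = 0.355 m below the top edge, so the centroid depth is h_c = 7.3 + 0.355 = 7.655 m.
A = 3.7 × 0.71 = 2.627 m².
Resultant F = γ·h_c·A = 12.3606 × 7.655 × 2.627 = 248.568 kN.
I_c = b·h³/12 = 3.7 × 0.71³/12 = 0.110356 m⁴.
Centre of pressure: y_p = y_c + I_c/(y_c·A) = 7.655 + 0.110356/(7.655 × 2.627) = 7.655 + 0.0054877 = 7.66049 m along the plane.
The resultant acts 0.355 + 0.0054877 = 0.360488 m (along the plate) below the hinge at the top edge, so the moment about the hinge is M = F × 0.360488 = 248.568 × 0.360488 = 89.6058 kN·m.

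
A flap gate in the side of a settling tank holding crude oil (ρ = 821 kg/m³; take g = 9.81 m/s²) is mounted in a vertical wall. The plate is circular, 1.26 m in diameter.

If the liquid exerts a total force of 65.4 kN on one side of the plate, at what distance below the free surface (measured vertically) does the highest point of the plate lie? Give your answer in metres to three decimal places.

d_top ≈ 5.882 m

γ = ρg = 821 × 9.81 / 1000 = 8.05401 kN/m³.
A = π(0.63)² = 1.2469 m².
From F = γ·h_c·A, the centroid depth is h_c = 65.4/(8.05401 × 1.2469) = 6.51229 m.
The centroid is at the centre, 0.63 m below the top of the plate, so the highest point sits at h_top = 6.51229 − 0.63 = 5.88229 m below the surface.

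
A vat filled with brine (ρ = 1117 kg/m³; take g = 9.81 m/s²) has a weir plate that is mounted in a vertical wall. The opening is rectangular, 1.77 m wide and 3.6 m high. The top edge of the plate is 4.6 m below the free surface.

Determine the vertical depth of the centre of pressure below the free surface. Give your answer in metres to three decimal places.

h_p = 6.569 m

γ = ρg = 1117 × 9.81 / 1000 = 10.95777 kN/m³.
The centroid lies 3.6/2 = 1.8 m below the top edge, so the centroid depth is h_c = 4.6 + 1.8 = 6.4 m.
A = 1.77 × 3.6 = 6.372 m².
Resultant F = γ·h_c·A = 10.95777 × 6.4 × 6.372 = 446.867 kN.
I_c = b·h³/12 = 1.77 × 3.6³/12 = 6.88176 m⁴.
Centre of pressure: y_p = y_c + I_c/(y_c·A) = 6.4 + 6.88176/(6.4 × 6.372) = 6.4 + 0.16875 = 6.56875 m along the plane.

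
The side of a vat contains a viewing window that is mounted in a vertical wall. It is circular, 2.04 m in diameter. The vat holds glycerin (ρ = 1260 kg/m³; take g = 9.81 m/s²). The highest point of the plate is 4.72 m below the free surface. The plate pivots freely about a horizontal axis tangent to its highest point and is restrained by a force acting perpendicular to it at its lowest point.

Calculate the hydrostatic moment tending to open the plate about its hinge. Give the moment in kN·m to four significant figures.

γ = ρg = 1260 × 9.81 / 1000 = 12.3606 kN/m³.
The centroid is at the centre, 1.02 m below the top of the plate, so the centroid depth is h_c = 4.72 + 1.02 = 5.74 m.
A = π(1.02)² = 3.26851 m².
Resultant F = γ·h_c·A = 12.3606 × 5.74 × 3.26851 = 231.9 kN.
I_c = πr⁴/4 = π × 1.02⁴/4 = 0.85014 m⁴.
Centre of pressure: y_p = y_c + I_c/(y_c·A) = 5.74 + 0.85014/(5.74 × 3.26851) = 5.74 + 0.0453136 = 5.78531 m along the plane.
The resultant acts 1.02 + 0.0453136 = 1.06531 m (along the plate) below the hinge at the top edge, so the moment about the hinge is M = F × 1.06531 = 231.9 × 1.06531 = 247.045 kN·m.

M ≈ 247.0 kN·m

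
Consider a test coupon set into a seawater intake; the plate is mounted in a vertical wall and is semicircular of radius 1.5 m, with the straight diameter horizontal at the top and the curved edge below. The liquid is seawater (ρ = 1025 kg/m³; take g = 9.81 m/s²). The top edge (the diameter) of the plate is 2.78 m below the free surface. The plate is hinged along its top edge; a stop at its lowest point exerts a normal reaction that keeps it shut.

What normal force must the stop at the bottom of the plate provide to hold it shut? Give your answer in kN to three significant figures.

P ≈ 55.3 kN

γ = ρg = 1025 × 9.81 / 1000 = 10.05525 kN/m³.
The centroid of a semicircle lies 4r/(3π) = 0.63662 m from the diameter, here below the top edge, so the centroid depth is h_c = 2.78 + 0.63662 = 3.41662 m.
A = πr²/2 = π × 1.5²/2 = 3.53429 m².
Resultant F = γ·h_c·A = 10.05525 × 3.41662 × 3.53429 = 121.42 kN.
I_c = (π/8 − 8/(9π))·r⁴ = 0.109757 × 1.5⁴ = 0.555645 m⁴.
Centre of pressure: y_p = y_c + I_c/(y_c·A) = 3.41662 + 0.555645/(3.41662 × 3.53429) = 3.41662 + 0.0460149 = 3.46263 m along the plane.
The resultant acts 0.63662 + 0.0460149 = 0.682635 m (along the plate) below the hinge at the top edge, so the moment about the hinge is M = F × 0.682635 = 121.42 × 0.682635 = 82.8855 kN·m.
A normal force at the bottom, 1.5 m from the hinge, must supply this moment: P = 82.8855/1.5 = 55.257 kN.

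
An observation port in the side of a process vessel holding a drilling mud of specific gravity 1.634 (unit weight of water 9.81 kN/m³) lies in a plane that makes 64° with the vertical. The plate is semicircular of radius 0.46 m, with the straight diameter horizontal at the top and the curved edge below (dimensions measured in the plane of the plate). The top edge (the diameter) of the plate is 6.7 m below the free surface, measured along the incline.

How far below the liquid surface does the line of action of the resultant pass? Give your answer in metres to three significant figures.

h_p = 3.02 m

γ = 1.634 × 9.81 = 16.02954 kN/m³.
The plate makes 64° with the vertical, i.e. θ = 90° − 64° = 26° to the horizontal. Measuring y along the incline from the free-surface line, vertical depth h = y·sinθ with sinθ = 0.438371.
The centroid of a semicircle lies 4r/(3π) = 0.19523 m from the diameter, here below the top edge, so y_c = 6.7 + 0.19523 = 6.89523 m and h_c = 6.89523 × 0.438371 = 3.02267 m.
A = πr²/2 = π × 0.46²/2 = 0.332381 m².
Resultant F = γ·h_c·A = 16.02954 × 3.02267 × 0.332381 = 16.1045 kN.
I_c = (π/8 − 8/(9π))·r⁴ = 0.109757 × 0.46⁴ = 0.00491432 m⁴.
Centre of pressure: y_p = y_c + I_c/(y_c·A) = 6.89523 + 0.00491432/(6.89523 × 0.332381) = 6.89523 + 0.00214427 = 6.89737 m along the plane.
Vertically, h_p = y_p·sinθ = 6.89737 × 0.438371 = 3.02361 m.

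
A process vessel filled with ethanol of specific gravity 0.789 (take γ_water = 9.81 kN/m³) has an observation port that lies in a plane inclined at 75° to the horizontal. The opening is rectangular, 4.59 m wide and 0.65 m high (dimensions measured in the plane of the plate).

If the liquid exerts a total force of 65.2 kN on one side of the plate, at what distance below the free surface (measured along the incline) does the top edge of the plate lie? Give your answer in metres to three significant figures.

y_top ≈ 2.60 m

γ = 0.789 × 9.81 = 7.74009 kN/m³.
A = 4.59 × 0.65 = 2.9835 m².
From F = γ·h_c·A, the centroid depth is h_c = 65.2/(7.74009 × 2.9835) = 2.82342 m.
Let θ = 75° be the plate's angle to the horizontal; measure y along the incline from where the plane meets the free surface. Vertical depth h = y·sinθ with sinθ = 0.965926.
Along the incline, y_c = h_c/sinθ = 2.82342/0.965926 = 2.92302 m.
The centroid lies 0.65/2 = 0.325 m below the top edge, so the top edge sits at y_top = 2.92302 − 0.325 = 2.59802 m along the incline.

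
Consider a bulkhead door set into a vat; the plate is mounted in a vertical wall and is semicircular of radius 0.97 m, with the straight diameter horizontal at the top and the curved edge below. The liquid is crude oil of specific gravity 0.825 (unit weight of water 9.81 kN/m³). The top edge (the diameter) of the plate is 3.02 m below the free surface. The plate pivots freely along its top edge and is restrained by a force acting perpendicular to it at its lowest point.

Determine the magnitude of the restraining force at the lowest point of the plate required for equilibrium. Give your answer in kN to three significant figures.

P ≈ 18.2 kN

γ = 0.825 × 9.81 = 8.09325 kN/m³.
The centroid of a semicircle lies 4r/(3π) = 0.411681 m from the diameter, here below the top edge, so the centroid depth is h_c = 3.02 + 0.411681 = 3.43168 m.
A = πr²/2 = π × 0.97²/2 = 1.47796 m².
Resultant F = γ·h_c·A = 8.09325 × 3.43168 × 1.47796 = 41.048 kN.
I_c = (π/8 − 8/(9π))·r⁴ = 0.109757 × 0.97⁴ = 0.0971671 m⁴.
Centre of pressure: y_p = y_c + I_c/(y_c·A) = 3.43168 + 0.0971671/(3.43168 × 1.47796) = 3.43168 + 0.019158 = 3.45084 m along the plane.
The resultant acts 0.411681 + 0.019158 = 0.430839 m (along the plate) below the hinge at the top edge, so the moment about the hinge is M = F × 0.430839 = 41.048 × 0.430839 = 17.6851 kN·m.
A normal force at the bottom, 0.97 m from the hinge, must supply this moment: P = 17.6851/0.97 = 18.2321 kN.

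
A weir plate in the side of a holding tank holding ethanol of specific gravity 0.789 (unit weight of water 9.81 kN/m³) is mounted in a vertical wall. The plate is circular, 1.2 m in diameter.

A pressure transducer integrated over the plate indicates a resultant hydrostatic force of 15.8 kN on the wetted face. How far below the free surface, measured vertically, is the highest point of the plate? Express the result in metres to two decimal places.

d_top ≈ 1.20 m

γ = 0.789 × 9.81 = 7.74009 kN/m³.
A = π(0.6)² = 1.13097 m².
From F = γ·h_c·A, the centroid depth is h_c = 15.8/(7.74009 × 1.13097) = 1.80493 m.
The centroid is at the centre, 0.6 m below the top of the plate, so the highest point sits at h_top = 1.80493 − 0.6 = 1.20493 m below the surface.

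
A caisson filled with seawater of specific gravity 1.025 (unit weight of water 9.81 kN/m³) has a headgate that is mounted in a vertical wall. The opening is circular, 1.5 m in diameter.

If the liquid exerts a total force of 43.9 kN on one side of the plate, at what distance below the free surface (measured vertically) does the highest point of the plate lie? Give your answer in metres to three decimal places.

γ = 1.025 × 9.81 = 10.05525 kN/m³.
A = π(0.75)² = 1.76715 m².
From F = γ·h_c·A, the centroid depth is h_c = 43.9/(10.05525 × 1.76715) = 2.47058 m.
The centroid is at the centre, 0.75 m below the top of the plate, so the highest point sits at h_top = 2.47058 − 0.75 = 1.72058 m below the surface.

d_top ≈ 1.721 m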